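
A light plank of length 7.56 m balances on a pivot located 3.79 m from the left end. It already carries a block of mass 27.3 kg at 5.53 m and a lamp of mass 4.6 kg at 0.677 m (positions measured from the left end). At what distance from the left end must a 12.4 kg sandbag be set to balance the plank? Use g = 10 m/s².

x ≈ 1.11 m from the left end

Taking torques about the pivot (at 3.79 m from the left end):
Block: 27.3 × 10 = 273 N down at 5.53 m → arm 1.74 m, τ = 273 × 1.74 = 475 N·m clockwise.
Lamp: 4.6 × 10 = 46 N down at 0.677 m → arm 3.113 m, τ = 46 × 3.113 = 143.2 N·m counterclockwise.
Net moment of existing loads = 331.8 N·m clockwise.
The sandbag weighs 12.4 × 10 = 124 N and must supply an equal counterclockwise moment, so its lever arm about the pivot is 331.8 / 124 = 2.68 m.
That puts it at 3.79 − 2.68 = 1.11 m from the left end.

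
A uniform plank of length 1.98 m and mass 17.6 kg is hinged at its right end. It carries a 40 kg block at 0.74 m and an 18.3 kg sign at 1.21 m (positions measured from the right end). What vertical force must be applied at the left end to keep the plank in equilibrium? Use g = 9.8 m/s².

About the right end:
Beam weight: 17.6 × 9.8 = 172.5 N down at 0.99 m → arm 0.99 m, τ = 172.5 × 0.99 = 170.8 N·m counterclockwise.
Block: 40 × 9.8 = 392 N down at 0.74 m → arm 0.74 m, τ = 392 × 0.74 = 290.1 N·m counterclockwise.
Sign: 18.3 × 9.8 = 179.3 N down at 1.21 m → arm 1.21 m, τ = 179.3 × 1.21 = 217 N·m counterclockwise.
Net moment of the loads = 677.9 N·m counterclockwise.
The upward force F acts at the left end, arm 1.98 m, giving F × 1.98 clockwise.
For rotational equilibrium, F × 1.98 = 677.9, so F = 677.9 / 1.98 = 342 N.

F ≈ 342 N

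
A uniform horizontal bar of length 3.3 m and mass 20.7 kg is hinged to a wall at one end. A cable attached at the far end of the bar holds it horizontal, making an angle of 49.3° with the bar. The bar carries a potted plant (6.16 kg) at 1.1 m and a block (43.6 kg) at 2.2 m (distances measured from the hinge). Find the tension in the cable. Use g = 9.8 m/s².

Taking torques about the hinge:
Beam weight: 20.7 × 9.8 = 202.9 N down at 1.65 m → arm 1.65 m, τ = 202.9 × 1.65 = 334.8 N·m clockwise.
Potted plant: 6.16 × 9.8 = 60.37 N down at 1.1 m → arm 1.1 m, τ = 60.37 × 1.1 = 66.41 N·m clockwise.
Block: 43.6 × 9.8 = 427.3 N down at 2.2 m → arm 2.2 m, τ = 427.3 × 2.2 = 940.1 N·m clockwise.
Total clockwise load moment = 1341 N·m.
The cable tension T acts at 3.3 m; only its component perpendicular to the bar, T sinθ, produces torque. sin 49.3° = 0.7581.
Setting net torque to zero: T × 3.3 × 0.7581 = 1341 → T = 1341 / 2.502 = 536 N.

T ≈ 536 N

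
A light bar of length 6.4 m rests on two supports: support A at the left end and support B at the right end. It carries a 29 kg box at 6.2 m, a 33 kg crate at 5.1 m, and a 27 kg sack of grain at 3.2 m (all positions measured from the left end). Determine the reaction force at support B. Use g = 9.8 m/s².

About support A:
Box: 29 × 9.8 = 284.2 N down at 6.2 m → arm 6.2 m, τ = 284.2 × 6.2 = 1762 N·m clockwise.
Crate: 33 × 9.8 = 323.4 N down at 5.1 m → arm 5.1 m, τ = 323.4 × 5.1 = 1649 N·m clockwise.
Sack of grain: 27 × 9.8 = 264.6 N down at 3.2 m → arm 3.2 m, τ = 264.6 × 3.2 = 846.7 N·m clockwise.
Net load moment about support A = 4258 N·m clockwise.
Reaction R at support B is upward at 6.4 m, arm 6.4 m → moment R × 6.4 counterclockwise.
Στ = 0 ⇒ R × 6.4 = 4258 ⇒ R = 665 N.

R_B ≈ 665 N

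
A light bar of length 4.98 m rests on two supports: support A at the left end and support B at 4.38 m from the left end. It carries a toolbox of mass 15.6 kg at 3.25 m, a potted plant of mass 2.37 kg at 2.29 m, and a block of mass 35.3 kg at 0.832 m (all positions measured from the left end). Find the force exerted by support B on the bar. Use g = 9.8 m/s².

Choose support A as the axis so its reaction then has zero moment arm.
Toolbox: 15.6 × 9.8 = 152.9 N down at 3.25 m → arm 3.25 m, τ = 152.9 × 3.25 = 496.9 N·m clockwise.
Potted plant: 2.37 × 9.8 = 23.23 N down at 2.29 m → arm 2.29 m, τ = 23.23 × 2.29 = 53.2 N·m clockwise.
Block: 35.3 × 9.8 = 345.9 N down at 0.832 m → arm 0.832 m, τ = 345.9 × 0.832 = 287.8 N·m clockwise.
Net load moment about support A = 837.9 N·m clockwise.
Reaction R at support B is upward at 4.38 m, arm 4.38 m → moment R × 4.38 counterclockwise.
Setting net torque to zero: R × 4.38 = 837.9 → R = 191 N.

R_B ≈ 191 N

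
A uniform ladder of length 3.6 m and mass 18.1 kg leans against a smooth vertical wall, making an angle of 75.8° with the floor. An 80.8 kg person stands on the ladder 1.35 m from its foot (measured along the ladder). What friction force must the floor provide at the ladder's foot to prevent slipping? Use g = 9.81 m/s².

Sum moments about the foot of the ladder (the floor normal and friction both act there and drop out).
Ladder weight 18.1×9.81 = 177.6 N acts at 1.8 m along the ladder; its horizontal arm is 1.8·cos75.8° = 0.4416 m → τ = 78.43 N·m clockwise.
Person: 80.8×9.81 = 792.6 N at 1.35 m → arm 0.3312 m → τ = 262.5 N·m clockwise.
Wall normal N acts horizontally at the top; its moment arm is the height L sinθ = 3.6·sin75.8° = 3.49 m, counterclockwise.
Setting net torque to zero: N × 3.49 = 340.9 → N = 97.7 N.
ΣFx = 0: friction at the foot balances the wall's push, so f = N_wall = 97.7 N.

f ≈ 97.7 N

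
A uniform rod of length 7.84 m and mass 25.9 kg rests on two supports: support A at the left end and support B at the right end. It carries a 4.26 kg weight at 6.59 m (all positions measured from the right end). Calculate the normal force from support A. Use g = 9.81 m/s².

R_A ≈ 162 N

Taking torques about support B:
Beam weight: 25.9 × 9.81 = 254.1 N down at 3.92 m → arm 3.92 m, τ = 254.1 × 3.92 = 996.1 N·m counterclockwise.
Weight: 4.26 × 9.81 = 41.79 N down at 6.59 m → arm 6.59 m, τ = 41.79 × 6.59 = 275.4 N·m counterclockwise.
Net load moment about support B = 1272 N·m counterclockwise.
Reaction R at support A is upward at 7.84 m, arm 7.84 m → moment R × 7.84 clockwise.
Στ = 0 ⇒ R × 7.84 = 1272 ⇒ R = 162 N.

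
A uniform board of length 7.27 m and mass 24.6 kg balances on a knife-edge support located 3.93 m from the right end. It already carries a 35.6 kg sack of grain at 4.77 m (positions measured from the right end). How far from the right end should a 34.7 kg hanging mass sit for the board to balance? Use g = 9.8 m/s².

Taking torques about the knife-edge support (at 3.93 m from the right end):
Beam weight: 24.6 × 9.8 = 241.1 N down at 3.635 m → arm 0.295 m, τ = 241.1 × 0.295 = 71.12 N·m clockwise.
Sack of grain: 35.6 × 9.8 = 348.9 N down at 4.77 m → arm 0.84 m, τ = 348.9 × 0.84 = 293.1 N·m counterclockwise.
Net moment of existing loads = 222 N·m counterclockwise.
The hanging mass weighs 34.7 × 9.8 = 340.1 N and must supply an equal clockwise moment, so its lever arm about the knife-edge support is 222 / 340.1 = 0.653 m.
That puts it at 3.93 − 0.653 = 3.28 m from the right end.

x ≈ 3.28 m from the right end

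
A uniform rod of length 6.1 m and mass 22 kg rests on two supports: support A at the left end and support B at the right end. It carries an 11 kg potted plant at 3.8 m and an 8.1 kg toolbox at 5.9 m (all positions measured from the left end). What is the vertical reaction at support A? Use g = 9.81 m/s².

R_A ≈ 151 N

Take moments about support B.
Beam weight: 22 × 9.81 = 215.8 N down at 3.05 m → arm 3.05 m, τ = 215.8 × 3.05 = 658.2 N·m counterclockwise.
Potted plant: 11 × 9.81 = 107.9 N down at 3.8 m → arm 2.3 m, τ = 107.9 × 2.3 = 248.2 N·m counterclockwise.
Toolbox: 8.1 × 9.81 = 79.46 N down at 5.9 m → arm 0.2 m, τ = 79.46 × 0.2 = 15.89 N·m counterclockwise.
Net load moment about support B = 922.3 N·m counterclockwise.
Reaction R at support A is upward at 0 m, arm 6.1 m → moment R × 6.1 clockwise.
Balancing moments: R × 6.1 = 922.3, giving R = 151 N.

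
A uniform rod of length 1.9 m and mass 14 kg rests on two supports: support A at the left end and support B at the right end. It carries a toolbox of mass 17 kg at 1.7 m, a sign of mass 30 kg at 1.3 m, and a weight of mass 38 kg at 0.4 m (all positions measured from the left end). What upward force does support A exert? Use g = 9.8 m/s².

R_A ≈ 473 N

About support B:
Beam weight: 14 × 9.8 = 137.2 N down at 0.95 m → arm 0.95 m, τ = 137.2 × 0.95 = 130.3 N·m counterclockwise.
Toolbox: 17 × 9.8 = 166.6 N down at 1.7 m → arm 0.2 m, τ = 166.6 × 0.2 = 33.32 N·m counterclockwise.
Sign: 30 × 9.8 = 294 N down at 1.3 m → arm 0.6 m, τ = 294 × 0.6 = 176.4 N·m counterclockwise.
Weight: 38 × 9.8 = 372.4 N down at 0.4 m → arm 1.5 m, τ = 372.4 × 1.5 = 558.6 N·m counterclockwise.
Net load moment about support B = 898.6 N·m counterclockwise.
Reaction R at support A is upward at 0 m, arm 1.9 m → moment R × 1.9 clockwise.
Balancing moments: R × 1.9 = 898.6, giving R = 473 N.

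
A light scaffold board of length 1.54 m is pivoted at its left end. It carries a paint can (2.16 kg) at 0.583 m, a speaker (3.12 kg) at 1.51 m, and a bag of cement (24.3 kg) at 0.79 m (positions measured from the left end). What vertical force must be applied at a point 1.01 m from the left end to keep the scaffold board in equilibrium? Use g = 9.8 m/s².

F ≈ 244 N

Taking torques about the left end:
Paint can: 2.16 × 9.8 = 21.17 N down at 0.583 m → arm 0.583 m, τ = 21.17 × 0.583 = 12.34 N·m clockwise.
Speaker: 3.12 × 9.8 = 30.58 N down at 1.51 m → arm 1.51 m, τ = 30.58 × 1.51 = 46.18 N·m clockwise.
Bag of cement: 24.3 × 9.8 = 238.1 N down at 0.79 m → arm 0.79 m, τ = 238.1 × 0.79 = 188.1 N·m clockwise.
Net moment of the loads = 246.6 N·m clockwise.
The upward force F acts at a point 1.01 m from the left end, arm 1.01 m, giving F × 1.01 counterclockwise.
For rotational equilibrium, F × 1.01 = 246.6, so F = 246.6 / 1.01 = 244 N.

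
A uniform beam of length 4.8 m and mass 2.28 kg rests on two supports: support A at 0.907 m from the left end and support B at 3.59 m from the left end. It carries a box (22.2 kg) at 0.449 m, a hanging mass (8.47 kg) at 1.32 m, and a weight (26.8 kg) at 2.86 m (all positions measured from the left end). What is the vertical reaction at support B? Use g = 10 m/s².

About support A:
Beam weight: 2.28 × 10 = 22.8 N down at 2.4 m → arm 1.493 m, τ = 22.8 × 1.493 = 34.04 N·m clockwise.
Box: 22.2 × 10 = 222 N down at 0.449 m → arm 0.458 m, τ = 222 × 0.458 = 101.7 N·m counterclockwise.
Hanging mass: 8.47 × 10 = 84.7 N down at 1.32 m → arm 0.413 m, τ = 84.7 × 0.413 = 34.98 N·m clockwise.
Weight: 26.8 × 10 = 268 N down at 2.86 m → arm 1.953 m, τ = 268 × 1.953 = 523.4 N·m clockwise.
Net load moment about support A = 490.7 N·m clockwise.
Reaction R at support B is upward at 3.59 m, arm 2.683 m → moment R × 2.683 counterclockwise.
For rotational equilibrium, R × 2.683 = 490.7, so R = 183 N.

R_B ≈ 183 N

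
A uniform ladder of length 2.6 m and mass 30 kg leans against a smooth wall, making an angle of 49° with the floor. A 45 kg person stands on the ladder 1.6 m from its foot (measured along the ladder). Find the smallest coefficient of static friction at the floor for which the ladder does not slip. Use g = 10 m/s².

μ_min ≈ 0.495

Choose the foot of the ladder as the axis so the floor normal and friction both act there and drop out.
Ladder weight 30×10 = 300 N acts at 1.3 m along the ladder; its horizontal arm is 1.3·cos49° = 0.8529 m → τ = 255.9 N·m clockwise.
Person: 45×10 = 450 N at 1.6 m → arm 1.05 m → τ = 472.5 N·m clockwise.
Wall normal N acts horizontally at the top; its moment arm is the height L sinθ = 2.6·sin49° = 1.962 m, counterclockwise.
Στ = 0 ⇒ N × 1.962 = 728.4 ⇒ N = 371.3 N.
ΣFx = 0 ⇒ f = N_wall = 371.3 N. ΣFy = 0 ⇒ N_floor = 750 N.
μ_min = f / N_floor = 371.3 / 750 = 0.495.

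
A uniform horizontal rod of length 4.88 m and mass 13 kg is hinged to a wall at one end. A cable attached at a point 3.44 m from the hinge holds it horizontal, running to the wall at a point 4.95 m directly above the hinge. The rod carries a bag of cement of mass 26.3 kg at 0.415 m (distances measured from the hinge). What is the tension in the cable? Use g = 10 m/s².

T ≈ 151 N

Take moments about the hinge.
Beam weight: 13 × 10 = 130 N down at 2.44 m → arm 2.44 m, τ = 130 × 2.44 = 317.2 N·m clockwise.
Bag of cement: 26.3 × 10 = 263 N down at 0.415 m → arm 0.415 m, τ = 263 × 0.415 = 109.1 N·m clockwise.
Total clockwise load moment = 426.3 N·m.
The cable tension T acts at 3.44 m; only its component perpendicular to the rod, T sinθ, produces torque. sinθ = h/√(h²+d²) = 4.95/√(4.95²+3.44²) = 0.8212.
Setting net torque to zero: T × 3.44 × 0.8212 = 426.3 → T = 426.3 / 2.825 = 151 N.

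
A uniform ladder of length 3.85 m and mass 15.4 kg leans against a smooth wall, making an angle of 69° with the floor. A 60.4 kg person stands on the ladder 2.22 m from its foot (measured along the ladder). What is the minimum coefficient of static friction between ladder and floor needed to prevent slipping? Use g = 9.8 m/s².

μ_min ≈ 0.215

Taking torques about the foot of the ladder:
Ladder weight 15.4×9.8 = 150.9 N acts at 1.925 m along the ladder; its horizontal arm is 1.925·cos69° = 0.6899 m → τ = 104.1 N·m clockwise.
Person: 60.4×9.8 = 591.9 N at 2.22 m → arm 0.7956 m → τ = 470.9 N·m clockwise.
Wall normal N acts horizontally at the top; its moment arm is the height L sinθ = 3.85·sin69° = 3.594 m, counterclockwise.
Balancing moments: N × 3.594 = 575, giving N = 160 N.
ΣFx = 0 ⇒ f = N_wall = 160 N. ΣFy = 0 ⇒ N_floor = 742.8 N.
μ_min = f / N_floor = 160 / 742.8 = 0.215.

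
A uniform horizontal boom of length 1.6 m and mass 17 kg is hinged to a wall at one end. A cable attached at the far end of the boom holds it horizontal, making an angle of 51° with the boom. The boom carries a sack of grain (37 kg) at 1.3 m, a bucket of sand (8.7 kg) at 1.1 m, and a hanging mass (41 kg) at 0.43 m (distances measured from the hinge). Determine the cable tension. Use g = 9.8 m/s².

About the hinge:
Beam weight: 17 × 9.8 = 166.6 N down at 0.8 m → arm 0.8 m, τ = 166.6 × 0.8 = 133.3 N·m clockwise.
Sack of grain: 37 × 9.8 = 362.6 N down at 1.3 m → arm 1.3 m, τ = 362.6 × 1.3 = 471.4 N·m clockwise.
Bucket of sand: 8.7 × 9.8 = 85.26 N down at 1.1 m → arm 1.1 m, τ = 85.26 × 1.1 = 93.79 N·m clockwise.
Hanging mass: 41 × 9.8 = 401.8 N down at 0.43 m → arm 0.43 m, τ = 401.8 × 0.43 = 172.8 N·m clockwise.
Total clockwise load moment = 871.3 N·m.
The cable tension T acts at 1.6 m; only its component perpendicular to the boom, T sinθ, produces torque. sin 51° = 0.7771.
For rotational equilibrium, T × 1.6 × 0.7771 = 871.3, so T = 871.3 / 1.243 = 701 N.

T ≈ 701 N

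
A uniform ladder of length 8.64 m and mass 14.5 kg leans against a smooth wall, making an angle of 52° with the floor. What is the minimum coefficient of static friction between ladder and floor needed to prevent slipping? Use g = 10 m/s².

μ_min ≈ 0.391

About the foot of the ladder:
Ladder weight 14.5×10 = 145 N acts at 4.32 m along the ladder; its horizontal arm is 4.32·cos52° = 2.66 m → τ = 385.7 N·m clockwise.
Wall normal N acts horizontally at the top; its moment arm is the height L sinθ = 8.64·sin52° = 6.808 m, counterclockwise.
Στ = 0 ⇒ N × 6.808 = 385.7 ⇒ N = 56.65 N.
ΣFx = 0 ⇒ f = N_wall = 56.65 N. ΣFy = 0 ⇒ N_floor = 145 N.
μ_min = f / N_floor = 56.65 / 145 = 0.391.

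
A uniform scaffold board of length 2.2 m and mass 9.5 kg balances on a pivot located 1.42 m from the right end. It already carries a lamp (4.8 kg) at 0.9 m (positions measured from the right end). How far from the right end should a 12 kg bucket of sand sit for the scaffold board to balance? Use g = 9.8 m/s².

x ≈ 1.88 m from the right end

Choose the pivot (at 1.42 m from the right end) as the axis so the support reaction has zero arm there.
Beam weight: 9.5 × 9.8 = 93.1 N down at 1.1 m → arm 0.32 m, τ = 93.1 × 0.32 = 29.79 N·m clockwise.
Lamp: 4.8 × 9.8 = 47.04 N down at 0.9 m → arm 0.52 m, τ = 47.04 × 0.52 = 24.46 N·m clockwise.
Net moment of existing loads = 54.25 N·m clockwise.
The bucket of sand weighs 12 × 9.8 = 117.6 N and must supply an equal counterclockwise moment, so its lever arm about the pivot is 54.25 / 117.6 = 0.461 m.
That puts it at 1.42 + 0.461 = 1.88 m from the right end.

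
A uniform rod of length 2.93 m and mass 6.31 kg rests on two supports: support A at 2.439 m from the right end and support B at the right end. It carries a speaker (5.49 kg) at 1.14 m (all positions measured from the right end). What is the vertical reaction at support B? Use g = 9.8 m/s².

R_B ≈ 53.3 N

Sum moments about support A (its reaction then has zero moment arm).
Beam weight: 6.31 × 9.8 = 61.84 N down at 1.465 m → arm 0.974 m, τ = 61.84 × 0.974 = 60.23 N·m clockwise.
Speaker: 5.49 × 9.8 = 53.8 N down at 1.14 m → arm 1.299 m, τ = 53.8 × 1.299 = 69.89 N·m clockwise.
Net load moment about support A = 130.1 N·m clockwise.
Reaction R at support B is upward at 0 m, arm 2.439 m → moment R × 2.439 counterclockwise.
Balancing moments: R × 2.439 = 130.1, giving R = 53.3 N.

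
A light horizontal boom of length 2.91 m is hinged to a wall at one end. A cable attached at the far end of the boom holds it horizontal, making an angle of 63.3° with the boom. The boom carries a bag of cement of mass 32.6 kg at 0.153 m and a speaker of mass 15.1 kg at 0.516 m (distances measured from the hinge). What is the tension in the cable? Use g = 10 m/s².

Take moments about the hinge.
Bag of cement: 32.6 × 10 = 326 N down at 0.153 m → arm 0.153 m, τ = 326 × 0.153 = 49.88 N·m clockwise.
Speaker: 15.1 × 10 = 151 N down at 0.516 m → arm 0.516 m, τ = 151 × 0.516 = 77.92 N·m clockwise.
Total clockwise load moment = 127.8 N·m.
The cable tension T acts at 2.91 m; only its component perpendicular to the boom, T sinθ, produces torque. sin 63.3° = 0.8934.
For rotational equilibrium, T × 2.91 × 0.8934 = 127.8, so T = 127.8 / 2.6 = 49.2 N.

T ≈ 49.2 N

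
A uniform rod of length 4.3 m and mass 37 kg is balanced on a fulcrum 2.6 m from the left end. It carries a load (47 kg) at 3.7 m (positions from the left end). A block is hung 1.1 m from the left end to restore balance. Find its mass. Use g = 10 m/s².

Taking torques about the fulcrum (at 2.6 m from the left end):
Beam weight: 37 × 10 = 370 N down at 2.15 m → arm 0.45 m, τ = 370 × 0.45 = 166.5 N·m counterclockwise.
Load: 47 × 10 = 470 N down at 3.7 m → arm 1.1 m, τ = 470 × 1.1 = 517 N·m clockwise.
Net moment of known loads = 350.5 N·m clockwise.
An unknown mass m at 1.1 m has arm 1.5 m; its moment is m·g·1.5 counterclockwise.
For rotational equilibrium, m × 10 × 1.5 = 350.5, so m = 350.5 / (10 × 1.5) = 23.4 kg.

m ≈ 23.4 kg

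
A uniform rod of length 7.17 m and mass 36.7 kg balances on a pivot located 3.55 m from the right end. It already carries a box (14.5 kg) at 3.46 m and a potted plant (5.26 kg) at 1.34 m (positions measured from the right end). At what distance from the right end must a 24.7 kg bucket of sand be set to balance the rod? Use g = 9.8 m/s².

x ≈ 4.02 m from the right end

Taking torques about the pivot (at 3.55 m from the right end):
Beam weight: 36.7 × 9.8 = 359.7 N down at 3.585 m → arm 0.035 m, τ = 359.7 × 0.035 = 12.59 N·m counterclockwise.
Box: 14.5 × 9.8 = 142.1 N down at 3.46 m → arm 0.09 m, τ = 142.1 × 0.09 = 12.79 N·m clockwise.
Potted plant: 5.26 × 9.8 = 51.55 N down at 1.34 m → arm 2.21 m, τ = 51.55 × 2.21 = 113.9 N·m clockwise.
Net moment of existing loads = 114.1 N·m clockwise.
The bucket of sand weighs 24.7 × 9.8 = 242.1 N and must supply an equal counterclockwise moment, so its lever arm about the pivot is 114.1 / 242.1 = 0.471 m.
That puts it at 3.55 + 0.471 = 4.02 m from the right end.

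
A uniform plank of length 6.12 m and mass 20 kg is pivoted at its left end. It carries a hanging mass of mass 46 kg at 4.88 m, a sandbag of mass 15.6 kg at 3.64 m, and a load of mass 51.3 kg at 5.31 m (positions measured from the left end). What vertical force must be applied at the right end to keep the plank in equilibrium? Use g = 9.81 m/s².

Taking torques about the left end:
Beam weight: 20 × 9.81 = 196.2 N down at 3.06 m → arm 3.06 m, τ = 196.2 × 3.06 = 600.4 N·m clockwise.
Hanging mass: 46 × 9.81 = 451.3 N down at 4.88 m → arm 4.88 m, τ = 451.3 × 4.88 = 2202 N·m clockwise.
Sandbag: 15.6 × 9.81 = 153 N down at 3.64 m → arm 3.64 m, τ = 153 × 3.64 = 556.9 N·m clockwise.
Load: 51.3 × 9.81 = 503.3 N down at 5.31 m → arm 5.31 m, τ = 503.3 × 5.31 = 2673 N·m clockwise.
Net moment of the loads = 6032 N·m clockwise.
The upward force F acts at the right end, arm 6.12 m, giving F × 6.12 counterclockwise.
Setting net torque to zero: F × 6.12 = 6032 → F = 6032 / 6.12 = 986 N.

F ≈ 986 N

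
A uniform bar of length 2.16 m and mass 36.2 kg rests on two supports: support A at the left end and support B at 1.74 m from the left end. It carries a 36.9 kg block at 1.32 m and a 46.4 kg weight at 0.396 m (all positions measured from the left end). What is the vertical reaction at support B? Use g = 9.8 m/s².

Choose support A as the axis so its reaction then has zero moment arm.
Beam weight: 36.2 × 9.8 = 354.8 N down at 1.08 m → arm 1.08 m, τ = 354.8 × 1.08 = 383.2 N·m clockwise.
Block: 36.9 × 9.8 = 361.6 N down at 1.32 m → arm 1.32 m, τ = 361.6 × 1.32 = 477.3 N·m clockwise.
Weight: 46.4 × 9.8 = 454.7 N down at 0.396 m → arm 0.396 m, τ = 454.7 × 0.396 = 180.1 N·m clockwise.
Net load moment about support A = 1041 N·m clockwise.
Reaction R at support B is upward at 1.74 m, arm 1.74 m → moment R × 1.74 counterclockwise.
For rotational equilibrium, R × 1.74 = 1041, so R = 598 N.

R_B ≈ 598 N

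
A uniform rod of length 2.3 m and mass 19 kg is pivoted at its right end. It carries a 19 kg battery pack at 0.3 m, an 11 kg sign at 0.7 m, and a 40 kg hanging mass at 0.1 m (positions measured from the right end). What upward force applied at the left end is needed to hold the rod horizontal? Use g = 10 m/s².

F ≈ 171 N

Take moments about the right end.
Beam weight: 19 × 10 = 190 N down at 1.15 m → arm 1.15 m, τ = 190 × 1.15 = 218.5 N·m counterclockwise.
Battery pack: 19 × 10 = 190 N down at 0.3 m → arm 0.3 m, τ = 190 × 0.3 = 57 N·m counterclockwise.
Sign: 11 × 10 = 110 N down at 0.7 m → arm 0.7 m, τ = 110 × 0.7 = 77 N·m counterclockwise.
Hanging mass: 40 × 10 = 400 N down at 0.1 m → arm 0.1 m, τ = 400 × 0.1 = 40 N·m counterclockwise.
Net moment of the loads = 392.5 N·m counterclockwise.
The upward force F acts at the left end, arm 2.3 m, giving F × 2.3 clockwise.
Balancing moments: F × 2.3 = 392.5, giving F = 392.5 / 2.3 = 171 N.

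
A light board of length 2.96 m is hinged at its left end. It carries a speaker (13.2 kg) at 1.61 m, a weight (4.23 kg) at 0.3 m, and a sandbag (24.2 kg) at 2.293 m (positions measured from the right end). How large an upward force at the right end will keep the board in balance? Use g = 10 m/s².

Taking torques about the left end:
Speaker: 13.2 × 10 = 132 N down at 1.61 m → arm 1.35 m, τ = 132 × 1.35 = 178.2 N·m clockwise.
Weight: 4.23 × 10 = 42.3 N down at 0.3 m → arm 2.66 m, τ = 42.3 × 2.66 = 112.5 N·m clockwise.
Sandbag: 24.2 × 10 = 242 N down at 2.293 m → arm 0.667 m, τ = 242 × 0.667 = 161.4 N·m clockwise.
Net moment of the loads = 452.1 N·m clockwise.
The upward force F acts at the right end, arm 2.96 m, giving F × 2.96 counterclockwise.
Balancing moments: F × 2.96 = 452.1, giving F = 452.1 / 2.96 = 153 N.

F ≈ 153 N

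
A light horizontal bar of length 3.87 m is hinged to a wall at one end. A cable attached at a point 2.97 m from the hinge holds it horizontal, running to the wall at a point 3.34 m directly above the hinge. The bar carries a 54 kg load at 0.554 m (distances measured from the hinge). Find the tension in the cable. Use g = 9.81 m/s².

T ≈ 132 N

Taking torques about the hinge:
Load: 54 × 9.81 = 529.7 N down at 0.554 m → arm 0.554 m, τ = 529.7 × 0.554 = 293.5 N·m clockwise.
Total clockwise load moment = 293.5 N·m.
The cable tension T acts at 2.97 m; only its component perpendicular to the bar, T sinθ, produces torque. sinθ = h/√(h²+d²) = 3.34/√(3.34²+2.97²) = 0.7473.
Στ = 0 ⇒ T × 2.97 × 0.7473 = 293.5 ⇒ T = 293.5 / 2.219 = 132 N.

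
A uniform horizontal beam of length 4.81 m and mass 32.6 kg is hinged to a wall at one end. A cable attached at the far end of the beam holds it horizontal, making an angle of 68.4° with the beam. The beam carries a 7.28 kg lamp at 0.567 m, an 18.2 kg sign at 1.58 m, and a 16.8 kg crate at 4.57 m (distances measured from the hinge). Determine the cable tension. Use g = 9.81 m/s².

Sum moments about the hinge (the unknown hinge reaction has zero arm there).
Beam weight: 32.6 × 9.81 = 319.8 N down at 2.405 m → arm 2.405 m, τ = 319.8 × 2.405 = 769.1 N·m clockwise.
Lamp: 7.28 × 9.81 = 71.42 N down at 0.567 m → arm 0.567 m, τ = 71.42 × 0.567 = 40.5 N·m clockwise.
Sign: 18.2 × 9.81 = 178.5 N down at 1.58 m → arm 1.58 m, τ = 178.5 × 1.58 = 282 N·m clockwise.
Crate: 16.8 × 9.81 = 164.8 N down at 4.57 m → arm 4.57 m, τ = 164.8 × 4.57 = 753.1 N·m clockwise.
Total clockwise load moment = 1845 N·m.
The cable tension T acts at 4.81 m; only its component perpendicular to the beam, T sinθ, produces torque. sin 68.4° = 0.9298.
For rotational equilibrium, T × 4.81 × 0.9298 = 1845, so T = 1845 / 4.472 = 413 N.

T ≈ 413 N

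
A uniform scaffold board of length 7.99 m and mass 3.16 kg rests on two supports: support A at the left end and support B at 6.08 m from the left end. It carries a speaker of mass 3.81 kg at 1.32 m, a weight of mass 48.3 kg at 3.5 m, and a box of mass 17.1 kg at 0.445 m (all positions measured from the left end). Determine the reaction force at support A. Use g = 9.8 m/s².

About support B:
Beam weight: 3.16 × 9.8 = 30.97 N down at 3.995 m → arm 2.085 m, τ = 30.97 × 2.085 = 64.57 N·m counterclockwise.
Speaker: 3.81 × 9.8 = 37.34 N down at 1.32 m → arm 4.76 m, τ = 37.34 × 4.76 = 177.7 N·m counterclockwise.
Weight: 48.3 × 9.8 = 473.3 N down at 3.5 m → arm 2.58 m, τ = 473.3 × 2.58 = 1221 N·m counterclockwise.
Box: 17.1 × 9.8 = 167.6 N down at 0.445 m → arm 5.635 m, τ = 167.6 × 5.635 = 944.4 N·m counterclockwise.
Net load moment about support B = 2408 N·m counterclockwise.
Reaction R at support A is upward at 0 m, arm 6.08 m → moment R × 6.08 clockwise.
Στ = 0 ⇒ R × 6.08 = 2408 ⇒ R = 396 N.

R_A ≈ 396 N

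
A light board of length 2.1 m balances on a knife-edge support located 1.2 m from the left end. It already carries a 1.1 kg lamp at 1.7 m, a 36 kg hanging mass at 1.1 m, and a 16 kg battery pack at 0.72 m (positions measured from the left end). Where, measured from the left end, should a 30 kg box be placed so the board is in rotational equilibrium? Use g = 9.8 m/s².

x ≈ 1.56 m from the left end

Choose the knife-edge support (at 1.2 m from the left end) as the axis so the support reaction has zero arm there.
Lamp: 1.1 × 9.8 = 10.78 N down at 1.7 m → arm 0.5 m, τ = 10.78 × 0.5 = 5.39 N·m clockwise.
Hanging mass: 36 × 9.8 = 352.8 N down at 1.1 m → arm 0.1 m, τ = 352.8 × 0.1 = 35.28 N·m counterclockwise.
Battery pack: 16 × 9.8 = 156.8 N down at 0.72 m → arm 0.48 m, τ = 156.8 × 0.48 = 75.26 N·m counterclockwise.
Net moment of existing loads = 105.2 N·m counterclockwise.
The box weighs 30 × 9.8 = 294 N and must supply an equal clockwise moment, so its lever arm about the knife-edge support is 105.2 / 294 = 0.358 m.
That puts it at 1.2 + 0.358 = 1.56 m from the left end.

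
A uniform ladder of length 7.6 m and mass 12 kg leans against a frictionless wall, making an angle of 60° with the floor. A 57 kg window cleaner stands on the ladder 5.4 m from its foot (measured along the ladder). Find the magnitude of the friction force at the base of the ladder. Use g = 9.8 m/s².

Taking torques about the foot of the ladder:
Ladder weight 12×9.8 = 117.6 N acts at 3.8 m along the ladder; its horizontal arm is 3.8·cos60° = 1.9 m → τ = 223.4 N·m clockwise.
Window cleaner: 57×9.8 = 558.6 N at 5.4 m → arm 2.7 m → τ = 1508 N·m clockwise.
Wall normal N acts horizontally at the top; its moment arm is the height L sinθ = 7.6·sin60° = 6.582 m, counterclockwise.
Στ = 0 ⇒ N × 6.582 = 1731 ⇒ N = 263 N.
ΣFx = 0: friction at the foot balances the wall's push, so f = N_wall = 263 N.

f ≈ 263 N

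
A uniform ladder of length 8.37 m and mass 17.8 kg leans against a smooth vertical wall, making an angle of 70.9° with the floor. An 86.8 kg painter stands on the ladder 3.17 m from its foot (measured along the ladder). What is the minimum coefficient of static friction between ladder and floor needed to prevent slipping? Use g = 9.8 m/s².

Sum moments about the foot of the ladder (the floor normal and friction both act there and drop out).
Ladder weight 17.8×9.8 = 174.4 N acts at 4.185 m along the ladder; its horizontal arm is 4.185·cos70.9° = 1.369 m → τ = 238.8 N·m clockwise.
Painter: 86.8×9.8 = 850.6 N at 3.17 m → arm 1.037 m → τ = 882.1 N·m clockwise.
Wall normal N acts horizontally at the top; its moment arm is the height L sinθ = 8.37·sin70.9° = 7.909 m, counterclockwise.
Setting net torque to zero: N × 7.909 = 1121 → N = 141.7 N.
ΣFx = 0 ⇒ f = N_wall = 141.7 N. ΣFy = 0 ⇒ N_floor = 1025 N.
μ_min = f / N_floor = 141.7 / 1025 = 0.138.

μ_min ≈ 0.138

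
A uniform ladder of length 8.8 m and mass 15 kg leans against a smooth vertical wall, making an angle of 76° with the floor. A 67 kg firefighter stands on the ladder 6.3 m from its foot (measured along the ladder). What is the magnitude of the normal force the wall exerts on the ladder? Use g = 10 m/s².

N_wall ≈ 138 N

Taking torques about the foot of the ladder:
Ladder weight 15×10 = 150 N acts at 4.4 m along the ladder; its horizontal arm is 4.4·cos76° = 1.064 m → τ = 159.6 N·m clockwise.
Firefighter: 67×10 = 670 N at 6.3 m → arm 1.524 m → τ = 1021 N·m clockwise.
Wall normal N acts horizontally at the top; its moment arm is the height L sinθ = 8.8·sin76° = 8.539 m, counterclockwise.
Setting net torque to zero: N × 8.539 = 1181 → N = 138 N.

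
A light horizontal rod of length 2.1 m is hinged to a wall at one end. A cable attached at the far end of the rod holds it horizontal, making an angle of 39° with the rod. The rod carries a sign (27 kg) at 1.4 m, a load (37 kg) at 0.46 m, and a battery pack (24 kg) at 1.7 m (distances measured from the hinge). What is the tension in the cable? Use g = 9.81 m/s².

Choose the hinge as the axis so the unknown hinge reaction has zero arm there.
Sign: 27 × 9.81 = 264.9 N down at 1.4 m → arm 1.4 m, τ = 264.9 × 1.4 = 370.9 N·m clockwise.
Load: 37 × 9.81 = 363 N down at 0.46 m → arm 0.46 m, τ = 363 × 0.46 = 167 N·m clockwise.
Battery pack: 24 × 9.81 = 235.4 N down at 1.7 m → arm 1.7 m, τ = 235.4 × 1.7 = 400.2 N·m clockwise.
Total clockwise load moment = 938.1 N·m.
The cable tension T acts at 2.1 m; only its component perpendicular to the rod, T sinθ, produces torque. sin 39° = 0.6293.
Στ = 0 ⇒ T × 2.1 × 0.6293 = 938.1 ⇒ T = 938.1 / 1.322 = 710 N.

T ≈ 710 N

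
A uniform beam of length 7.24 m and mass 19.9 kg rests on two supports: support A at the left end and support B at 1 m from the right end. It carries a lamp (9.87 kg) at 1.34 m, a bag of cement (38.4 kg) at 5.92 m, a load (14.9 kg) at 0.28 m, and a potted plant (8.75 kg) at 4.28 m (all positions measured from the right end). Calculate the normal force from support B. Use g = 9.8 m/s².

Sum moments about support A (its reaction then has zero moment arm).
Beam weight: 19.9 × 9.8 = 195 N down at 3.62 m → arm 3.62 m, τ = 195 × 3.62 = 705.9 N·m clockwise.
Lamp: 9.87 × 9.8 = 96.73 N down at 1.34 m → arm 5.9 m, τ = 96.73 × 5.9 = 570.7 N·m clockwise.
Bag of cement: 38.4 × 9.8 = 376.3 N down at 5.92 m → arm 1.32 m, τ = 376.3 × 1.32 = 496.7 N·m clockwise.
Load: 14.9 × 9.8 = 146 N down at 0.28 m → arm 6.96 m, τ = 146 × 6.96 = 1016 N·m clockwise.
Potted plant: 8.75 × 9.8 = 85.75 N down at 4.28 m → arm 2.96 m, τ = 85.75 × 2.96 = 253.8 N·m clockwise.
Net load moment about support A = 3043 N·m clockwise.
Reaction R at support B is upward at 1 m, arm 6.24 m → moment R × 6.24 counterclockwise.
Στ = 0 ⇒ R × 6.24 = 3043 ⇒ R = 488 N.

R_B ≈ 488 N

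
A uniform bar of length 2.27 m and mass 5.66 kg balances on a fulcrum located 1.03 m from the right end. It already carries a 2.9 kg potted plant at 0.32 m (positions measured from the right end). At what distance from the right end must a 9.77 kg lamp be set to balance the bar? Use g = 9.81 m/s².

Choose the fulcrum (at 1.03 m from the right end) as the axis so the support reaction has zero arm there.
Beam weight: 5.66 × 9.81 = 55.52 N down at 1.135 m → arm 0.105 m, τ = 55.52 × 0.105 = 5.83 N·m counterclockwise.
Potted plant: 2.9 × 9.81 = 28.45 N down at 0.32 m → arm 0.71 m, τ = 28.45 × 0.71 = 20.2 N·m clockwise.
Net moment of existing loads = 14.37 N·m clockwise.
The lamp weighs 9.77 × 9.81 = 95.84 N and must supply an equal counterclockwise moment, so its lever arm about the fulcrum is 14.37 / 95.84 = 0.15 m.
That puts it at 1.03 + 0.15 = 1.18 m from the right end.

x ≈ 1.18 m from the right end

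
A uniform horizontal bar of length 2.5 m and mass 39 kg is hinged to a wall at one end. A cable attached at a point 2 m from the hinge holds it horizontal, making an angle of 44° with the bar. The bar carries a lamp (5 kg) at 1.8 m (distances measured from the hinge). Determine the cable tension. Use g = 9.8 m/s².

T ≈ 407 N

About the hinge:
Beam weight: 39 × 9.8 = 382.2 N down at 1.25 m → arm 1.25 m, τ = 382.2 × 1.25 = 477.8 N·m clockwise.
Lamp: 5 × 9.8 = 49 N down at 1.8 m → arm 1.8 m, τ = 49 × 1.8 = 88.2 N·m clockwise.
Total clockwise load moment = 566 N·m.
The cable tension T acts at 2 m; only its component perpendicular to the bar, T sinθ, produces torque. sin 44° = 0.6947.
For rotational equilibrium, T × 2 × 0.6947 = 566, so T = 566 / 1.389 = 407 N.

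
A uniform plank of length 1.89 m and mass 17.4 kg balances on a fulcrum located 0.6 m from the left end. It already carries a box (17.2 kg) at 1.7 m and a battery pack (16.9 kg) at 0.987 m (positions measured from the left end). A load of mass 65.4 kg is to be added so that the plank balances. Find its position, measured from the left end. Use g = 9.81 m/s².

x ≈ 0.119 m from the left end

Take moments about the fulcrum (at 0.6 m from the left end).
Beam weight: 17.4 × 9.81 = 170.7 N down at 0.945 m → arm 0.345 m, τ = 170.7 × 0.345 = 58.89 N·m clockwise.
Box: 17.2 × 9.81 = 168.7 N down at 1.7 m → arm 1.1 m, τ = 168.7 × 1.1 = 185.6 N·m clockwise.
Battery pack: 16.9 × 9.81 = 165.8 N down at 0.987 m → arm 0.387 m, τ = 165.8 × 0.387 = 64.16 N·m clockwise.
Net moment of existing loads = 308.6 N·m clockwise.
The load weighs 65.4 × 9.81 = 641.6 N and must supply an equal counterclockwise moment, so its lever arm about the fulcrum is 308.6 / 641.6 = 0.481 m.
That puts it at 0.6 − 0.481 = 0.119 m from the left end.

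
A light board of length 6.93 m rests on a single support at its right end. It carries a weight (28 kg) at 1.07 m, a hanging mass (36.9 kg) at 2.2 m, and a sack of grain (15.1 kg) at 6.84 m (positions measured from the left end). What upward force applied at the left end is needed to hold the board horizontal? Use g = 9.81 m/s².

Take moments about the right end.
Weight: 28 × 9.81 = 274.7 N down at 1.07 m → arm 5.86 m, τ = 274.7 × 5.86 = 1610 N·m counterclockwise.
Hanging mass: 36.9 × 9.81 = 362 N down at 2.2 m → arm 4.73 m, τ = 362 × 4.73 = 1712 N·m counterclockwise.
Sack of grain: 15.1 × 9.81 = 148.1 N down at 6.84 m → arm 0.09 m, τ = 148.1 × 0.09 = 13.33 N·m counterclockwise.
Net moment of the loads = 3335 N·m counterclockwise.
The upward force F acts at the left end, arm 6.93 m, giving F × 6.93 clockwise.
For rotational equilibrium, F × 6.93 = 3335, so F = 3335 / 6.93 = 481 N.

F ≈ 481 N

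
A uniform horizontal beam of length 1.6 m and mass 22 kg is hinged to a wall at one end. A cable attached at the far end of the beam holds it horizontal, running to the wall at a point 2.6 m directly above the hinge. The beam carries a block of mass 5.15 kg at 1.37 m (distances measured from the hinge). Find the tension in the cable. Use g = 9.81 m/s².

Take moments about the hinge.
Beam weight: 22 × 9.81 = 215.8 N down at 0.8 m → arm 0.8 m, τ = 215.8 × 0.8 = 172.6 N·m clockwise.
Block: 5.15 × 9.81 = 50.52 N down at 1.37 m → arm 1.37 m, τ = 50.52 × 1.37 = 69.21 N·m clockwise.
Total clockwise load moment = 241.8 N·m.
The cable tension T acts at 1.6 m; only its component perpendicular to the beam, T sinθ, produces torque. sinθ = h/√(h²+d²) = 2.6/√(2.6²+1.6²) = 0.8517.
Στ = 0 ⇒ T × 1.6 × 0.8517 = 241.8 ⇒ T = 241.8 / 1.363 = 177 N.

T ≈ 177 N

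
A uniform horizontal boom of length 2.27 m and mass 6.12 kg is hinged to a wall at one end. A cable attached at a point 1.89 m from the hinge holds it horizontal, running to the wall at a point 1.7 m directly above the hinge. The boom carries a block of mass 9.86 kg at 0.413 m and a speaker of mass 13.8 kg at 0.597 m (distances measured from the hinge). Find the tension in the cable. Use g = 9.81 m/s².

Sum moments about the hinge (the unknown hinge reaction has zero arm there).
Beam weight: 6.12 × 9.81 = 60.04 N down at 1.135 m → arm 1.135 m, τ = 60.04 × 1.135 = 68.15 N·m clockwise.
Block: 9.86 × 9.81 = 96.73 N down at 0.413 m → arm 0.413 m, τ = 96.73 × 0.413 = 39.95 N·m clockwise.
Speaker: 13.8 × 9.81 = 135.4 N down at 0.597 m → arm 0.597 m, τ = 135.4 × 0.597 = 80.83 N·m clockwise.
Total clockwise load moment = 188.9 N·m.
The cable tension T acts at 1.89 m; only its component perpendicular to the boom, T sinθ, produces torque. sinθ = h/√(h²+d²) = 1.7/√(1.7²+1.89²) = 0.6687.
Balancing moments: T × 1.89 × 0.6687 = 188.9, giving T = 188.9 / 1.264 = 149 N.

T ≈ 149 N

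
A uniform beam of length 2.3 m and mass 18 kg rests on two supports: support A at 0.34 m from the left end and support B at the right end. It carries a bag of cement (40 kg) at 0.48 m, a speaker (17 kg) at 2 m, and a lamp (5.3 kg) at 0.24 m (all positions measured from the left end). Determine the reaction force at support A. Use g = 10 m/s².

R_A ≈ 559 N

Taking torques about support B:
Beam weight: 18 × 10 = 180 N down at 1.15 m → arm 1.15 m, τ = 180 × 1.15 = 207 N·m counterclockwise.
Bag of cement: 40 × 10 = 400 N down at 0.48 m → arm 1.82 m, τ = 400 × 1.82 = 728 N·m counterclockwise.
Speaker: 17 × 10 = 170 N down at 2 m → arm 0.3 m, τ = 170 × 0.3 = 51 N·m counterclockwise.
Lamp: 5.3 × 10 = 53 N down at 0.24 m → arm 2.06 m, τ = 53 × 2.06 = 109.2 N·m counterclockwise.
Net load moment about support B = 1095 N·m counterclockwise.
Reaction R at support A is upward at 0.34 m, arm 1.96 m → moment R × 1.96 clockwise.
Στ = 0 ⇒ R × 1.96 = 1095 ⇒ R = 559 N.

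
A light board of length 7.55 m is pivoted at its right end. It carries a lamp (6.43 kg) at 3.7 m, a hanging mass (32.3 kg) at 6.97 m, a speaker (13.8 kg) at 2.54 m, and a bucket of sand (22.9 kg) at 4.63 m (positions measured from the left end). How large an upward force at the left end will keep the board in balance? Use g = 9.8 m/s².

F ≈ 233 N

Sum moments about the right end (the unknown pivot reaction has zero arm there).
Lamp: 6.43 × 9.8 = 63.01 N down at 3.7 m → arm 3.85 m, τ = 63.01 × 3.85 = 242.6 N·m counterclockwise.
Hanging mass: 32.3 × 9.8 = 316.5 N down at 6.97 m → arm 0.58 m, τ = 316.5 × 0.58 = 183.6 N·m counterclockwise.
Speaker: 13.8 × 9.8 = 135.2 N down at 2.54 m → arm 5.01 m, τ = 135.2 × 5.01 = 677.4 N·m counterclockwise.
Bucket of sand: 22.9 × 9.8 = 224.4 N down at 4.63 m → arm 2.92 m, τ = 224.4 × 2.92 = 655.2 N·m counterclockwise.
Net moment of the loads = 1759 N·m counterclockwise.
The upward force F acts at the left end, arm 7.55 m, giving F × 7.55 clockwise.
Στ = 0 ⇒ F × 7.55 = 1759 ⇒ F = 1759 / 7.55 = 233 N.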